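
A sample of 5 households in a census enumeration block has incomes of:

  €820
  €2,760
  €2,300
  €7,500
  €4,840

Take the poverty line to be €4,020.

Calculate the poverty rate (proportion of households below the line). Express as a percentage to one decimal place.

3 of the 5 households have income below €4,020.
H = 3/5 = 60.0%.

60.0%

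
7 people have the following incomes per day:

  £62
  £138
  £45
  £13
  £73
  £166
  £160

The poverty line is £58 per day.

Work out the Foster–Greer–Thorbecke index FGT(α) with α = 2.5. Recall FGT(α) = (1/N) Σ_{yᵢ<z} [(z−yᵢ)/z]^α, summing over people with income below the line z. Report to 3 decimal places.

Below the line: £13, £45 (q = 2 of N = 7).
Gap ratios (z−y)/z: (58−13)/58 = 0.7759; (58−45)/58 = 0.2241.
Raised to α = 2.5: 0.53023; 0.02378.
Sum = 0.554011; FGT(2.5) = 0.554011 / 7 = 0.079.

0.079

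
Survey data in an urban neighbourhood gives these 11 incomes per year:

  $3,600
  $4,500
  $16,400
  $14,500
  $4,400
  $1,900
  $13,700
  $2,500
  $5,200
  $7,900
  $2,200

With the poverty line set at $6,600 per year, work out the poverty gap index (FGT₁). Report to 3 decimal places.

Poor units: $1,900, $2,200, $2,500, $3,600, $4,400, $4,500, $5,200 (q = 7 of N = 11).
Relative gaps: (6600−1900)/6600 = 0.7121; (6600−2200)/6600 = 0.6667; (6600−2500)/6600 = 0.6212; (6600−3600)/6600 = 0.4545; (6600−4400)/6600 = 0.3333; (6600−4500)/6600 = 0.3182; (6600−5200)/6600 = 0.2121.
Sum of shortfalls = 3.318182; P₁ averages over all N: 3.318182 / 11 = 0.302.

0.302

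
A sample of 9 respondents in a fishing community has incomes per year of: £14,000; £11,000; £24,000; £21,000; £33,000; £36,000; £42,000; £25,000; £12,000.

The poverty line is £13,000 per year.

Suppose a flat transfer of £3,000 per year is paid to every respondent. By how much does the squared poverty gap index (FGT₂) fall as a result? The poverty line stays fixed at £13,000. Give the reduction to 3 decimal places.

0.003

Before: below the line — £11,000, £12,000; squared poverty gap index (FGT₂) = 0.00329.
After the £3,000 transfer: below the line — none; squared poverty gap index (FGT₂) = 0.00000.
Reduction = 0.00329 − 0.00000 = 0.003.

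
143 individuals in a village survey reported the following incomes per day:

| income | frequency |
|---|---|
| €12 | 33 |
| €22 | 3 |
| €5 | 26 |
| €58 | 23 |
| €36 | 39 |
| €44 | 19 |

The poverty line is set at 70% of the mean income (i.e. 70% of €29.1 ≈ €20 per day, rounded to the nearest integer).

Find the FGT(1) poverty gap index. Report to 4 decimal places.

Incomes under z: 26×€5, 33×€12 (q = 59 of N = 143).
Shortfall ratios: (20−5)/20 = 0.7500 (×26); (20−12)/20 = 0.4000 (×33).
Sum of shortfalls = 32.700000; P₁ averages over all N: 32.700000 / 143 = 0.2287.

0.2287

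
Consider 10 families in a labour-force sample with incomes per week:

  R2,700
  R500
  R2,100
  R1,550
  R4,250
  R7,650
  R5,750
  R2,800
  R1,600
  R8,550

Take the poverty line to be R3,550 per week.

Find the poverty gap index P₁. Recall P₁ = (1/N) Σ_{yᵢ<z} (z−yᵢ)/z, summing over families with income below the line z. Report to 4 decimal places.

Incomes under z: R500, R1,550, R1,600, R2,100, R2,700, R2,800 (q = 6 of N = 10).
Shortfall ratios: (3550−500)/3550 = 0.8592; (3550−1550)/3550 = 0.5634; (3550−1600)/3550 = 0.5493; (3550−2100)/3550 = 0.4085; (3550−2700)/3550 = 0.2394; (3550−2800)/3550 = 0.2113.
Σ = 2.830986. Dividing by the full population N = 10 gives P₁ = 0.2831.

0.2831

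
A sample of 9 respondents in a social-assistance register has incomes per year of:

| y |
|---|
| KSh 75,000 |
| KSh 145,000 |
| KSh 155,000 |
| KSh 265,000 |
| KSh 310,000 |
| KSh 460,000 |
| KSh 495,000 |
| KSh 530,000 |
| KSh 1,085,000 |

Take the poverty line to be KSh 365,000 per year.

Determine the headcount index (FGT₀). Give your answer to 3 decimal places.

5 of the 9 respondents have income below KSh 365,000.
H = 5/9 = 0.556.

0.556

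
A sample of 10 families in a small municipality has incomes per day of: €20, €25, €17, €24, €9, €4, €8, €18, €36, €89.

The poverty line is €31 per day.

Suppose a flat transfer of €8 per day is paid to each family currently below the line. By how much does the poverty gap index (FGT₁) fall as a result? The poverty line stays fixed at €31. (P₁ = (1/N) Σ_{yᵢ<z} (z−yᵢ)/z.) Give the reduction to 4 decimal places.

0.1968

Before: below the line — €4, €8, €9, €17, €18, €20, €24, €25; poverty gap index (FGT₁) = 0.396774.
After the €8 transfer: below the line — €12, €16, €17, €25, €26, €28; poverty gap index (FGT₁) = 0.200000.
Reduction = 0.396774 − 0.200000 = 0.1968.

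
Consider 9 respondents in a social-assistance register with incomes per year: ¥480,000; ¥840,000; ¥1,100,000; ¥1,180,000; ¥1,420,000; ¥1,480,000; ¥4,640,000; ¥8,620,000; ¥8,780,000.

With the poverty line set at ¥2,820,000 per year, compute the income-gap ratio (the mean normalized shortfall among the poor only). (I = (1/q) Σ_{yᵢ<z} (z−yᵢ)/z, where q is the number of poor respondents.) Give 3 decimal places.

Below the line: ¥480,000, ¥840,000, ¥1,100,000, ¥1,180,000, ¥1,420,000, ¥1,480,000 (q = 6 of N = 9).
Relative gaps: 0.8298, 0.7021, 0.6099, 0.5816, 0.4965, 0.4752; sum = 3.695035.
I averages over the q = 6 poor units only: 3.695035 / 6 = 0.616.

0.616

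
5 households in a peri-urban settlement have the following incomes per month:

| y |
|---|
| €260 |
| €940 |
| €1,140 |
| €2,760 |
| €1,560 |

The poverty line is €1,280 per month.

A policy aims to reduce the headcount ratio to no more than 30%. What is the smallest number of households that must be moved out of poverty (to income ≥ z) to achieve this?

3 of the 5 households are poor, so H = 3/5 = 0.600.
A headcount ratio of at most 30% allows at most ⌊0.30 × 5⌋ = 1 poor households.
So at least 3 − 1 = 2 must be lifted.

2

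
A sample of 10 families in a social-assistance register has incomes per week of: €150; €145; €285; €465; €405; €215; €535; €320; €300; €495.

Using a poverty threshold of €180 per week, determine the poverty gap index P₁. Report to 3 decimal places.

0.036

Poor units: €145, €150 (q = 2 of N = 10).
Normalized shortfalls: (180−145)/180 = 0.1944; (180−150)/180 = 0.1667.
Σ = 0.361111. Dividing by the full population N = 10 gives P₁ = 0.036.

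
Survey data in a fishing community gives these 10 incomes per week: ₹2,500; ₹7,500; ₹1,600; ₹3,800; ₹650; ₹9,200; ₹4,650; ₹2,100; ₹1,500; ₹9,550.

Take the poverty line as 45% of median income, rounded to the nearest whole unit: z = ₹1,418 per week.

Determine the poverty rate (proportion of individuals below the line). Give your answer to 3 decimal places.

1 of the 10 individuals have income below ₹1,418.
H = 1/10 = 0.100.

0.100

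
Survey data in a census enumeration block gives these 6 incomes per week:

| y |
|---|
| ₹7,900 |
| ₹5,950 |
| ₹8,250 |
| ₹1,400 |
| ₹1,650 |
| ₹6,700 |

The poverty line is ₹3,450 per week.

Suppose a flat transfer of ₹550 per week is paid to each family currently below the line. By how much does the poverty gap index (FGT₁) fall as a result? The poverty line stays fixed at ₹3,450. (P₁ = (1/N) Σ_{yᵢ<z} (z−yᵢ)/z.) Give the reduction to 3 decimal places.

Before: below the line — ₹1,400, ₹1,650; poverty gap index (FGT₁) = 0.18599.
After the ₹550 transfer: below the line — ₹1,950, ₹2,200; poverty gap index (FGT₁) = 0.13285.
Reduction = 0.18599 − 0.13285 = 0.053.

0.053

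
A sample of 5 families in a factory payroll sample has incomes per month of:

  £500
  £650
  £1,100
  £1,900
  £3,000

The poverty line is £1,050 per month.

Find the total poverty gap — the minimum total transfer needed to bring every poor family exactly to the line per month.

Below z: £500, £650 (q = 2 of N = 5).
Individual gaps: 1050−500 = 550; 1050−650 = 400.
Aggregate gap = £950.

£950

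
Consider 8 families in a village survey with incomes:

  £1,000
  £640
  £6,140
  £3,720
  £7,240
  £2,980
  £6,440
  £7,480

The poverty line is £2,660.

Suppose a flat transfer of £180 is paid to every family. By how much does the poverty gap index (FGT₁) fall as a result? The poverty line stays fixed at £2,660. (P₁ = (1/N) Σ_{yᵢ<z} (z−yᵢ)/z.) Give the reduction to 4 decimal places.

0.0169

Before: below the line — £640, £1,000; poverty gap index (FGT₁) = 0.172932.
After the £180 transfer: below the line — £820, £1,180; poverty gap index (FGT₁) = 0.156015.
Reduction = 0.172932 − 0.156015 = 0.0169.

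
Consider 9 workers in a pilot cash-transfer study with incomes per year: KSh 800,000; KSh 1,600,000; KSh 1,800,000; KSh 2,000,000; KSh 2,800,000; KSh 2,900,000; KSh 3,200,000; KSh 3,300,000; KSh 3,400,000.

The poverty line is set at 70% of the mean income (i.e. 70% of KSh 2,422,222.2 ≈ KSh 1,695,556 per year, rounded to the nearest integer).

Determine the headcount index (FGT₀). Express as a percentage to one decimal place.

22.2%

2 of the 9 workers have income below KSh 1,695,556.
H = 2/9 = 22.2%.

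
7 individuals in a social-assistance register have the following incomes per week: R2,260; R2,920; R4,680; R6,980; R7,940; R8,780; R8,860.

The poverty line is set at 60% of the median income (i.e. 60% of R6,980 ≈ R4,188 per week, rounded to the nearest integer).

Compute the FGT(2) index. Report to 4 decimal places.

Below z: R2,260, R2,920 (q = 2 of N = 7).
Relative gaps: (4188−2260)/4188 = 0.4604; (4188−2920)/4188 = 0.3028.
Squared: 0.2119; 0.0917.
Sum = 0.303604; P₂ = 0.303604 / 7 = 0.0434.

0.0434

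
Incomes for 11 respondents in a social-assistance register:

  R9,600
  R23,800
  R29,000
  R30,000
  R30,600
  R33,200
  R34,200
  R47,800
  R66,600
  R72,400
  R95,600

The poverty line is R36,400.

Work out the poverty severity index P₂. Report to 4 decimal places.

Below the line: R9,600, R23,800, R29,000, R30,000, R30,600, R33,200, R34,200 (q = 7 of N = 11).
Normalized shortfalls: (36400−9600)/36400 = 0.7363; (36400−23800)/36400 = 0.3462; (36400−29000)/36400 = 0.2033; (36400−30000)/36400 = 0.1758; (36400−30600)/36400 = 0.1593; (36400−33200)/36400 = 0.0879; (36400−34200)/36400 = 0.0604.
Squared: 0.5421; 0.1198; 0.0413; 0.0309; 0.0254; 0.0077; 0.0037.
Sum = 0.770921; P₂ = 0.770921 / 11 = 0.0701.

0.0701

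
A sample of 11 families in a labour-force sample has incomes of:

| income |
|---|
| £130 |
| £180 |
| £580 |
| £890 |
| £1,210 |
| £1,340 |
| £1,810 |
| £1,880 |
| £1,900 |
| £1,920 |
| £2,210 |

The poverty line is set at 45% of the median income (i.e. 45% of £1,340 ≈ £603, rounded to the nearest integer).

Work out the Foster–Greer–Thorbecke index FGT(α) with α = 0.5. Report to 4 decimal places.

Incomes under z: £130, £180, £580 (q = 3 of N = 11).
Relative gaps: (603−130)/603 = 0.7844; (603−180)/603 = 0.7015; (603−580)/603 = 0.0381.
Raised to α = 0.5: 0.88567; 0.83755; 0.19530.
Sum = 1.918523; FGT(0.5) = 1.918523 / 11 = 0.1744.

0.1744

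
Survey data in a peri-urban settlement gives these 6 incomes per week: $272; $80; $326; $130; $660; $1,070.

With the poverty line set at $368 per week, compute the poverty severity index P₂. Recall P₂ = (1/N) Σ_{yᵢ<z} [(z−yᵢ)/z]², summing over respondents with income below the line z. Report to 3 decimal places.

0.185

Poor units: $80, $130, $272, $326 (q = 4 of N = 6).
Relative gaps: (368−80)/368 = 0.7826; (368−130)/368 = 0.6467; (368−272)/368 = 0.2609; (368−326)/368 = 0.1141.
Squared: 0.6125; 0.4183; 0.0681; 0.0130.
Sum = 1.111827; P₂ = 1.111827 / 6 = 0.185.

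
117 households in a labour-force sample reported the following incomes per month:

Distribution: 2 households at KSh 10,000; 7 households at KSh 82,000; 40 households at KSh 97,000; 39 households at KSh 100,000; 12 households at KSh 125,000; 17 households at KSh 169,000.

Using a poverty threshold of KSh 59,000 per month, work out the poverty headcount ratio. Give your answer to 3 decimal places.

2 of the 117 households have income below KSh 59,000.
H = 2/117 = 0.017.

0.017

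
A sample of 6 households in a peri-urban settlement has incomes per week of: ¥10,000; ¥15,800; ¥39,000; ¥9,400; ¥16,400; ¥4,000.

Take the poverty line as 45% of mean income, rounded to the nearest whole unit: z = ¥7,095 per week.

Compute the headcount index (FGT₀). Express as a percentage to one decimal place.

1 of the 6 households have income below ¥7,095.
H = 1/6 = 16.7%.

16.7%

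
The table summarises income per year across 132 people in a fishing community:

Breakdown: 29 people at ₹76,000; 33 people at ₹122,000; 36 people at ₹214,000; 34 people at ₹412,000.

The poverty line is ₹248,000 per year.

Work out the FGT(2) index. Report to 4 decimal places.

Below the line: 29×₹76,000, 33×₹122,000, 36×₹214,000 (q = 98 of N = 132).
Gap ratios (z−y)/z: (248000−76000)/248000 = 0.6935 (×29); (248000−122000)/248000 = 0.5081 (×33); (248000−214000)/248000 = 0.1371 (×36).
Squared: 0.4810 (×29); 0.2581 (×33); 0.0188 (×36).
Sum = 23.144186; P₂ = 23.144186 / 132 = 0.1753.

0.1753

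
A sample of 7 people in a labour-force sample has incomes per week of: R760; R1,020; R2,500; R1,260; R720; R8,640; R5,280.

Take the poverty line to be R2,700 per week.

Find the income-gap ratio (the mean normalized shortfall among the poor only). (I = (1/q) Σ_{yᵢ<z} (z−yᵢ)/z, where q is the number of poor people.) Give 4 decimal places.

0.5363

Incomes under z: R720, R760, R1,020, R1,260, R2,500 (q = 5 of N = 7).
Shortfall ratios (z−y)/z: 0.7333, 0.7185, 0.6222, 0.5333, 0.0741; sum = 2.681481.
I averages over the q = 5 poor units only: 2.681481 / 5 = 0.5363.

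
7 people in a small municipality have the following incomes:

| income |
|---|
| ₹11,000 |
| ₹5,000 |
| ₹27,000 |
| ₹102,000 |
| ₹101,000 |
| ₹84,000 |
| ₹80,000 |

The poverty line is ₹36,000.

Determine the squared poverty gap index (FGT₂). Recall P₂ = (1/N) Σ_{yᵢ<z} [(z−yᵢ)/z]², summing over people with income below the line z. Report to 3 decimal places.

Incomes under z: ₹5,000, ₹11,000, ₹27,000 (q = 3 of N = 7).
Gap ratios (z−y)/z: (36000−5000)/36000 = 0.8611; (36000−11000)/36000 = 0.6944; (36000−27000)/36000 = 0.2500.
Squared: 0.7415; 0.4823; 0.0625.
Sum = 1.286265; P₂ = 1.286265 / 7 = 0.184.

0.184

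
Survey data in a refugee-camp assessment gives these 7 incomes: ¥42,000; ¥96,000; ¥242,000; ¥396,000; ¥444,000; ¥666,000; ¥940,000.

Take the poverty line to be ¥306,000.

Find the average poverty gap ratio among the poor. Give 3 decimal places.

0.586

Below the line: ¥42,000, ¥96,000, ¥242,000 (q = 3 of N = 7).
Relative gaps: 0.8627, 0.6863, 0.2092; sum = 1.758170.
I averages over the q = 3 poor units only: 1.758170 / 3 = 0.586.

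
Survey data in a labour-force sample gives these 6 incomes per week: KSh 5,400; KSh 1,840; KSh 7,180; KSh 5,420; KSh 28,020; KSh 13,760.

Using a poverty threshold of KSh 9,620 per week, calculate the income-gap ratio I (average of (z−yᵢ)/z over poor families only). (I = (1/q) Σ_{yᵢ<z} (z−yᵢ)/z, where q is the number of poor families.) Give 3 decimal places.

0.484

Incomes under z: KSh 1,840, KSh 5,400, KSh 5,420, KSh 7,180 (q = 4 of N = 6).
Relative gaps: 0.8087, 0.4387, 0.4366, 0.2536; sum = 1.937630.
The income-gap ratio divides by q (the poor only): 1.937630 / 4 = 0.484.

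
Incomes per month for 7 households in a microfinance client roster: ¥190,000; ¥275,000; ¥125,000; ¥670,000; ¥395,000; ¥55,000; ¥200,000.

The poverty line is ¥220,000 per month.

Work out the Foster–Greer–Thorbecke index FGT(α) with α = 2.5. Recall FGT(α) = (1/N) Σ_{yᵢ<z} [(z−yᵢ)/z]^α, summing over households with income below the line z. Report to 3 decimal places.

Below z: ¥55,000, ¥125,000, ¥190,000, ¥200,000 (q = 4 of N = 7).
Relative gaps: (220000−55000)/220000 = 0.7500; (220000−125000)/220000 = 0.4318; (220000−190000)/220000 = 0.1364; (220000−200000)/220000 = 0.0909.
Raised to α = 2.5: 0.48714; 0.12253; 0.00687; 0.00249.
Sum = 0.619031; FGT(2.5) = 0.619031 / 7 = 0.088.

0.088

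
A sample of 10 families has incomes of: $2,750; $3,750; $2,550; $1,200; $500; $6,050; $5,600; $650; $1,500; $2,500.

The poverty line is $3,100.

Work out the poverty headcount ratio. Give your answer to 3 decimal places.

7 of the 10 families have income below $3,100.
H = 7/10 = 0.700.

0.700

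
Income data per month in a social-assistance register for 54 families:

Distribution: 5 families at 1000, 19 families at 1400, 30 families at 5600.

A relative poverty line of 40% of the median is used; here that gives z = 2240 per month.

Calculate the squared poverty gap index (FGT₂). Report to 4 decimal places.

0.0779

Incomes under z: 5×1000, 19×1400 (q = 24 of N = 54).
Shortfall ratios: (2240−1000)/2240 = 0.5536 (×5); (2240−1400)/2240 = 0.3750 (×19).
Squared: 0.3064 (×5); 0.1406 (×19).
Sum = 4.204082; P₂ = 4.204082 / 54 = 0.0779.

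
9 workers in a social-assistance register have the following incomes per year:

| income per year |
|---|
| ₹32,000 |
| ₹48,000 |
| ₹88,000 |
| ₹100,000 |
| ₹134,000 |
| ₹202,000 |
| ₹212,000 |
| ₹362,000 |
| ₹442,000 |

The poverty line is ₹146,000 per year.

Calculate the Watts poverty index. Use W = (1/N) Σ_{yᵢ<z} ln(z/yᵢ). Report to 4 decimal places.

0.4001

Below z: ₹32,000, ₹48,000, ₹88,000, ₹100,000, ₹134,000 (q = 5 of N = 9).
ln(z/y) terms: ln(146000/32000) = 1.5179; ln(146000/48000) = 1.1124; ln(146000/88000) = 0.5063; ln(146000/100000) = 0.3784; ln(146000/134000) = 0.0858.
W = 3.600749 / 9 = 0.4001.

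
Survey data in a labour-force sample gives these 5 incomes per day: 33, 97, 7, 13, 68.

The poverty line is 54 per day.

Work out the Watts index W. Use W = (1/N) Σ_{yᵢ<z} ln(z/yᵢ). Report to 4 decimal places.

Below z: 7, 13, 33 (q = 3 of N = 5).
ln(z/y) terms: ln(54/7) = 2.0431; ln(54/13) = 1.4240; ln(54/33) = 0.4925.
W = 3.959585 / 5 = 0.7919.

0.7919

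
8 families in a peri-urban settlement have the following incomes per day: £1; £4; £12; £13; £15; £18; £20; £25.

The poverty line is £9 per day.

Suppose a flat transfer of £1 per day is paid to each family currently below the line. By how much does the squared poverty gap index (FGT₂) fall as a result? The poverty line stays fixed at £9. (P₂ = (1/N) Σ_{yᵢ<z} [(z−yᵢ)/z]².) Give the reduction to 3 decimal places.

0.037

Before: below the line — £1, £4; squared poverty gap index (FGT₂) = 0.13735.
After the £1 transfer: below the line — £2, £5; squared poverty gap index (FGT₂) = 0.10031.
Reduction = 0.13735 − 0.10031 = 0.037.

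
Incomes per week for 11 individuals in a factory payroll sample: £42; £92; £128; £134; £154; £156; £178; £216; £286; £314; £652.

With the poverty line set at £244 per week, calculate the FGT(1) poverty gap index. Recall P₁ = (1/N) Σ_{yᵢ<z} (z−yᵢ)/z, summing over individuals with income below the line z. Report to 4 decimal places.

Below the line: £42, £92, £128, £134, £154, £156, £178, £216 (q = 8 of N = 11).
Normalized shortfalls: (244−42)/244 = 0.8279; (244−92)/244 = 0.6230; (244−128)/244 = 0.4754; (244−134)/244 = 0.4508; (244−154)/244 = 0.3689; (244−156)/244 = 0.3607; (244−178)/244 = 0.2705; (244−216)/244 = 0.1148.
Sum of shortfalls = 3.491803; P₁ averages over all N: 3.491803 / 11 = 0.3174.

0.3174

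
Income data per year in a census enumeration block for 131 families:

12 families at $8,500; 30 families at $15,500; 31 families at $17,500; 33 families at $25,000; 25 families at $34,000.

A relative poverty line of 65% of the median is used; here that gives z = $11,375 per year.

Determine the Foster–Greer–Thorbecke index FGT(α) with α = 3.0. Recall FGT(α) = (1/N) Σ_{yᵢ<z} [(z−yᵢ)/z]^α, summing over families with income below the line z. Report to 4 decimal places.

Below z: 12×$8,500 (q = 12 of N = 131).
Gap ratios (z−y)/z: (11375−8500)/11375 = 0.2527 (×12).
Raised to α = 3.0: 0.01615 (×12).
Sum = 0.193749; FGT(3.0) = 0.193749 / 131 = 0.0015.

0.0015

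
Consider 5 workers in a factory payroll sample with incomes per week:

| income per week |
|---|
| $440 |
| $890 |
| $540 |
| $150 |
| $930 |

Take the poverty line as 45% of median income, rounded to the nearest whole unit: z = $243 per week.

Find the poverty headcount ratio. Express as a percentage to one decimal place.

20.0%

1 of the 5 workers have income below $243.
H = 1/5 = 20.0%.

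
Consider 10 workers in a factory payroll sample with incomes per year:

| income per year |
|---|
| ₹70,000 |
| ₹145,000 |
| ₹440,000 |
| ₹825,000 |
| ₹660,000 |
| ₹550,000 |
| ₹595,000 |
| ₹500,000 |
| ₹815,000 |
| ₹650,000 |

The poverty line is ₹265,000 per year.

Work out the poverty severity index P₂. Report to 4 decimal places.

0.0747

Incomes under z: ₹70,000, ₹145,000 (q = 2 of N = 10).
Gap ratios (z−y)/z: (265000−70000)/265000 = 0.7358; (265000−145000)/265000 = 0.4528.
Squared: 0.5415; 0.2051.
Sum = 0.746529; P₂ = 0.746529 / 10 = 0.0747.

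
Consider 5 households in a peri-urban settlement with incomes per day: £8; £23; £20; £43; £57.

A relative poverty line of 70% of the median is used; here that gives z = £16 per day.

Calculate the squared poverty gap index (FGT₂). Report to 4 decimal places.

0.0500

Poor units: £8 (q = 1 of N = 5).
Normalized shortfalls: (16−8)/16 = 0.5000.
Squared: 0.2500.
Sum = 0.250000; P₂ = 0.250000 / 5 = 0.0500.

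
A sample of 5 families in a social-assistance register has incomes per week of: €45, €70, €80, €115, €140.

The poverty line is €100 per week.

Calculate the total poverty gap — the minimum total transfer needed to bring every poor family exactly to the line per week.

€105

Poor units: €45, €70, €80 (q = 3 of N = 5).
Individual gaps: 100−45 = 55; 100−70 = 30; 100−80 = 20.
Aggregate gap = €105.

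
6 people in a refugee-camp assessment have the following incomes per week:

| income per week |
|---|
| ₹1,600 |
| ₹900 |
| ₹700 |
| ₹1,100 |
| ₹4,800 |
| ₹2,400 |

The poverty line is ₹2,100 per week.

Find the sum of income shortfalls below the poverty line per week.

₹4,100

Poor units: ₹700, ₹900, ₹1,100, ₹1,600 (q = 4 of N = 6).
Individual gaps: 2100−700 = 1400; 2100−900 = 1200; 2100−1100 = 1000; 2100−1600 = 500.
Aggregate gap = ₹4,100.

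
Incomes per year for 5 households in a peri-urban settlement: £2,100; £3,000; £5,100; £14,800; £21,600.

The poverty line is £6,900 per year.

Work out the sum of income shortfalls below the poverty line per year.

Incomes under z: £2,100, £3,000, £5,100 (q = 3 of N = 5).
Individual gaps: 6900−2100 = 4800; 6900−3000 = 3900; 6900−5100 = 1800.
Aggregate gap = £10,500.

£10,500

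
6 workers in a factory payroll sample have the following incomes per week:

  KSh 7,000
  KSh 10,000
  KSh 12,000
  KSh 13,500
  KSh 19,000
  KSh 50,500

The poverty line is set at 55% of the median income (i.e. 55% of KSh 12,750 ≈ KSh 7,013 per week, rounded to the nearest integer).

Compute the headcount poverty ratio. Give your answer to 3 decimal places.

0.167

1 of the 6 workers have income below KSh 7,013.
H = 1/6 = 0.167.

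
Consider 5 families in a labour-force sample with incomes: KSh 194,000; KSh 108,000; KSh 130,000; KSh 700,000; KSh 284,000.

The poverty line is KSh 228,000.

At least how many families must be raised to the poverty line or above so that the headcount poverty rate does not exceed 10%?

Currently q = 3 of N = 5 are below the line (H = 0.600).
A headcount ratio of at most 10% allows at most ⌊0.10 × 5⌋ = 0 poor families.
So at least 3 − 0 = 3 must be lifted.

3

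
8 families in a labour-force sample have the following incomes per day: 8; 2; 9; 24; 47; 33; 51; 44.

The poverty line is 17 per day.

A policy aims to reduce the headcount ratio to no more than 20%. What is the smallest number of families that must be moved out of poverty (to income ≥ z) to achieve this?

2

3 of the 8 families are poor, so H = 3/8 = 0.375.
A headcount ratio of at most 20% allows at most ⌊0.20 × 8⌋ = 1 poor families.
So at least 3 − 1 = 2 must be lifted.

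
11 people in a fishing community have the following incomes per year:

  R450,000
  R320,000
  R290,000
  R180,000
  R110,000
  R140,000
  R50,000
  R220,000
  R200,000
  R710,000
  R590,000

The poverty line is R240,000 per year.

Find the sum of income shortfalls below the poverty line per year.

Below z: R50,000, R110,000, R140,000, R180,000, R200,000, R220,000 (q = 6 of N = 11).
Individual gaps: 240000−50000 = 190000; 240000−110000 = 130000; 240000−140000 = 100000; 240000−180000 = 60000; 240000−200000 = 40000; 240000−220000 = 20000.
Aggregate gap = R540,000.

R540,000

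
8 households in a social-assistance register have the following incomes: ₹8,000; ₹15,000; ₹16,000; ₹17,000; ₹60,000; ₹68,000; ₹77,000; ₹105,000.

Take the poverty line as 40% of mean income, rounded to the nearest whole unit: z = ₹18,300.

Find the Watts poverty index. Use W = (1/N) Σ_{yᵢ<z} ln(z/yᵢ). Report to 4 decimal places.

Incomes under z: ₹8,000, ₹15,000, ₹16,000, ₹17,000 (q = 4 of N = 8).
Log gaps: ln(18300/8000) = 0.8275; ln(18300/15000) = 0.1989; ln(18300/16000) = 0.1343; ln(18300/17000) = 0.0737.
W = 1.234310 / 8 = 0.1543.

0.1543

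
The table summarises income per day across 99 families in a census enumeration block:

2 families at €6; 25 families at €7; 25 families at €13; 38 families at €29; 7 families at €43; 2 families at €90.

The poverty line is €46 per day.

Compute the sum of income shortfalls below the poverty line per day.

€2,547

Poor units: 2×€6, 25×€7, 25×€13, 38×€29, 7×€43 (q = 97 of N = 99).
Individual gaps: 2×(46−6) = 80; 25×(46−7) = 975; 25×(46−13) = 825; 38×(46−29) = 646; 7×(46−43) = 21.
Aggregate gap = €2,547.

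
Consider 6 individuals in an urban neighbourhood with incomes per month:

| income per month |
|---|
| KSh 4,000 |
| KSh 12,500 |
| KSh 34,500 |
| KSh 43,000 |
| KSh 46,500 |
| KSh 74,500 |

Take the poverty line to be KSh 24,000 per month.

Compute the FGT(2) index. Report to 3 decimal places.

0.154

Below the line: KSh 4,000, KSh 12,500 (q = 2 of N = 6).
Normalized shortfalls: (24000−4000)/24000 = 0.8333; (24000−12500)/24000 = 0.4792.
Squared: 0.6944; 0.2296.
Sum = 0.924045; P₂ = 0.924045 / 6 = 0.154.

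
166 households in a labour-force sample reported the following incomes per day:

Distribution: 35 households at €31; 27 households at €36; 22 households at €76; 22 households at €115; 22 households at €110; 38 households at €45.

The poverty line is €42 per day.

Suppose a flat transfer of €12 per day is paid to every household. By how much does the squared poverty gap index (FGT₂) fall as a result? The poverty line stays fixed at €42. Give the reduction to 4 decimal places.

0.0178

Before: below the line — 35×€31, 27×€36; squared poverty gap index (FGT₂) = 0.017782.
After the €12 transfer: below the line — none; squared poverty gap index (FGT₂) = 0.000000.
Reduction = 0.017782 − 0.000000 = 0.0178.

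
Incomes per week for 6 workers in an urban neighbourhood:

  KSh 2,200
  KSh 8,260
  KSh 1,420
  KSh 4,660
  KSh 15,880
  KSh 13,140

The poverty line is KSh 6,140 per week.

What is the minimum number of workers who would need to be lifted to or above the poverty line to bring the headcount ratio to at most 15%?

3 of the 6 workers are poor, so H = 3/6 = 0.500.
A headcount ratio of at most 15% allows at most ⌊0.15 × 6⌋ = 0 poor workers.
So at least 3 − 0 = 3 must be lifted.

3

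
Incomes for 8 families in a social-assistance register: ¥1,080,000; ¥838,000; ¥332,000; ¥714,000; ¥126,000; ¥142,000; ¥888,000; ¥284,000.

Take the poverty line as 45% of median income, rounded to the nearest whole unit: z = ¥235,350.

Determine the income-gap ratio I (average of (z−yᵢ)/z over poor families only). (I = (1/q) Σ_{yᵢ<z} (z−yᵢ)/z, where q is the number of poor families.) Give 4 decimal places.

0.4306

Poor units: ¥126,000, ¥142,000 (q = 2 of N = 8).
Shortfall ratios (z−y)/z: 0.4646, 0.3966; sum = 0.861270.
The income-gap ratio divides by q (the poor only): 0.861270 / 2 = 0.4306.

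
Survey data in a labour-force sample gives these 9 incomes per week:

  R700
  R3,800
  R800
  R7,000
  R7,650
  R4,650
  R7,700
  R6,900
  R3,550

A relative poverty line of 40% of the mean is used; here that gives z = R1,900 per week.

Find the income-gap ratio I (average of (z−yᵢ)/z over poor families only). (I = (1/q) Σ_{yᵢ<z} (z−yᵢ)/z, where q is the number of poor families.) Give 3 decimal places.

Incomes under z: R700, R800 (q = 2 of N = 9).
Shortfall ratios (z−y)/z: 0.6316, 0.5789; sum = 1.210526.
The income-gap ratio divides by q (the poor only): 1.210526 / 2 = 0.605.

0.605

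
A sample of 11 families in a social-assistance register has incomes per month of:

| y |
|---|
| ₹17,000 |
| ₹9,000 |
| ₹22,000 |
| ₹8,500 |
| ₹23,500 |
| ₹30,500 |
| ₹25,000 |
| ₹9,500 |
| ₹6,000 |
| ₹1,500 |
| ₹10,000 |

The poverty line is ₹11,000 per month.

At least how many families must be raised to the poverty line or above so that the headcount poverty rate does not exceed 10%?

5

Currently q = 6 of N = 11 are below the line (H = 0.545).
A headcount ratio of at most 10% allows at most ⌊0.10 × 11⌋ = 1 poor families.
So at least 6 − 1 = 5 must be lifted.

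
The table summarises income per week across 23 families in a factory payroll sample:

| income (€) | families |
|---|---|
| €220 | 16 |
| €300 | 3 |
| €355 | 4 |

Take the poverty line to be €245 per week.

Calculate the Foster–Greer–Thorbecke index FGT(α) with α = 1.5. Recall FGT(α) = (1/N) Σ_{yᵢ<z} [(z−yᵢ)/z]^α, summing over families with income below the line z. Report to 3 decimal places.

Below the line: 16×€220 (q = 16 of N = 23).
Shortfall ratios: (245−220)/245 = 0.1020 (×16).
Raised to α = 1.5: 0.03260 (×16).
Sum = 0.521532; FGT(1.5) = 0.521532 / 23 = 0.023.

0.023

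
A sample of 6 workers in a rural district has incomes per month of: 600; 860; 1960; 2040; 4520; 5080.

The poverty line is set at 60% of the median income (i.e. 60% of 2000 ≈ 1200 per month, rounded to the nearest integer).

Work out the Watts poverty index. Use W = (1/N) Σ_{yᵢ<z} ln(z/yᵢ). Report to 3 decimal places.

Incomes under z: 600, 860 (q = 2 of N = 6).
Log shortfalls: ln(1200/600) = 0.6931; ln(1200/860) = 0.3331.
W = 1.026292 / 6 = 0.171.

0.171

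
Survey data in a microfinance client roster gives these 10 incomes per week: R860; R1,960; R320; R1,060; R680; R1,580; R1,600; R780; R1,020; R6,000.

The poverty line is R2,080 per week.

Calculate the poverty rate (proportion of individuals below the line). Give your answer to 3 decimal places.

9 of the 10 individuals have income below R2,080.
H = 9/10 = 0.900.

0.900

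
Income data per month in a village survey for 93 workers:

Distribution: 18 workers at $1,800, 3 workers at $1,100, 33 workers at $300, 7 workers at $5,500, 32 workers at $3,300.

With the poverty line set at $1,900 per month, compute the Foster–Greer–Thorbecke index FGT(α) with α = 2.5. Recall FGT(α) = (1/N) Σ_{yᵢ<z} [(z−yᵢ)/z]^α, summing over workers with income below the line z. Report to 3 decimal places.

0.235

Below the line: 33×$300, 3×$1,100, 18×$1,800 (q = 54 of N = 93).
Gap ratios (z−y)/z: (1900−300)/1900 = 0.8421 (×33); (1900−1100)/1900 = 0.4211 (×3); (1900−1800)/1900 = 0.0526 (×18).
Raised to α = 2.5: 0.65075 (×33); 0.11504 (×3); 0.00064 (×18).
Sum = 21.831391; FGT(2.5) = 21.831391 / 93 = 0.235.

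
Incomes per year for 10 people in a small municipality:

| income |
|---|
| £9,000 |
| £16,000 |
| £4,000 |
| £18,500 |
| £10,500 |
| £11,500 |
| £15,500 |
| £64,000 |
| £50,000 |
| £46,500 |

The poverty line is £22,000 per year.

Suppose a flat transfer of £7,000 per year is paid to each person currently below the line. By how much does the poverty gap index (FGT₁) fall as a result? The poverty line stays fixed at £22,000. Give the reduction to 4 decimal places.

0.2000

Before: below the line — £4,000, £9,000, £10,500, £11,500, £15,500, £16,000, £18,500; poverty gap index (FGT₁) = 0.313636.
After the £7,000 transfer: below the line — £11,000, £16,000, £17,500, £18,500; poverty gap index (FGT₁) = 0.113636.
Reduction = 0.313636 − 0.113636 = 0.2000.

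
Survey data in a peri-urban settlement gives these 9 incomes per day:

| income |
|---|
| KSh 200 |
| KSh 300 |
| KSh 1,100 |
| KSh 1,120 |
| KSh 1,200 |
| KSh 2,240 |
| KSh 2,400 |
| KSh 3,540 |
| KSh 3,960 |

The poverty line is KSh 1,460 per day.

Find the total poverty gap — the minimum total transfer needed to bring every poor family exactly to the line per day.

KSh 3,380

Below the line: KSh 200, KSh 300, KSh 1,100, KSh 1,120, KSh 1,200 (q = 5 of N = 9).
Individual gaps: 1460−200 = 1260; 1460−300 = 1160; 1460−1100 = 360; 1460−1120 = 340; 1460−1200 = 260.
Aggregate gap = KSh 3,380.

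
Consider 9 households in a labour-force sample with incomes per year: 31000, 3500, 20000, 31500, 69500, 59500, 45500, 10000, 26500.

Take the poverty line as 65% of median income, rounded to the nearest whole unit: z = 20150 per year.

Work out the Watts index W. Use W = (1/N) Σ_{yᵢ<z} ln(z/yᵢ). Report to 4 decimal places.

0.2732

Below z: 3500, 10000, 20000 (q = 3 of N = 9).
Log shortfalls: ln(20150/3500) = 1.7504; ln(20150/10000) = 0.7006; ln(20150/20000) = 0.0075.
W = 2.458533 / 9 = 0.2732.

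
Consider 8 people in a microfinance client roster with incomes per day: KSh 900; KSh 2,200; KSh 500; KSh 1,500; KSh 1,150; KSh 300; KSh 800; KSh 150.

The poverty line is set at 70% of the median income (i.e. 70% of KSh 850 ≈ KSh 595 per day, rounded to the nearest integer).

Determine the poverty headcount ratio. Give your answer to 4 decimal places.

0.3750

3 of the 8 people have income below KSh 595.
H = 3/8 = 0.3750.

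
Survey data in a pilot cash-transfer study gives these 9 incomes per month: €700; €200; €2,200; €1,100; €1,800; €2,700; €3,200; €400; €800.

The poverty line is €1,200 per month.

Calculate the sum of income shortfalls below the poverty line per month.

Below the line: €200, €400, €700, €800, €1,100 (q = 5 of N = 9).
Individual gaps: 1200−200 = 1000; 1200−400 = 800; 1200−700 = 500; 1200−800 = 400; 1200−1100 = 100.
Aggregate gap = €2,800.

€2,800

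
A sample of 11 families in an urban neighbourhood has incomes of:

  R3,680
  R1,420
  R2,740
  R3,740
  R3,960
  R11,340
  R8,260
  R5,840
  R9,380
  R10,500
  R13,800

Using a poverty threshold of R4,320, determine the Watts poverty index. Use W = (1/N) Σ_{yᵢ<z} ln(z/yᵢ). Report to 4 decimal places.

0.1781

Below the line: R1,420, R2,740, R3,680, R3,740, R3,960 (q = 5 of N = 11).
Log gaps: ln(4320/1420) = 1.1126; ln(4320/2740) = 0.4553; ln(4320/3680) = 0.1603; ln(4320/3740) = 0.1442; ln(4320/3960) = 0.0870.
W = 1.959420 / 11 = 0.1781.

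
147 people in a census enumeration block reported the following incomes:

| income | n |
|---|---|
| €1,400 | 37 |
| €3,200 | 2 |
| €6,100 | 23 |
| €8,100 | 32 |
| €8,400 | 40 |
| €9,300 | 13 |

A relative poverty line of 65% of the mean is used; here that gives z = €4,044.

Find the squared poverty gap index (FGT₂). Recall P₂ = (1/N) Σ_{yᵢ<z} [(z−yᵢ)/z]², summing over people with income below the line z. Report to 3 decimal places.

Poor units: 37×€1,400, 2×€3,200 (q = 39 of N = 147).
Relative gaps: (4044−1400)/4044 = 0.6538 (×37); (4044−3200)/4044 = 0.2087 (×2).
Squared: 0.4275 (×37); 0.0436 (×2).
Sum = 15.903322; P₂ = 15.903322 / 147 = 0.108.

0.108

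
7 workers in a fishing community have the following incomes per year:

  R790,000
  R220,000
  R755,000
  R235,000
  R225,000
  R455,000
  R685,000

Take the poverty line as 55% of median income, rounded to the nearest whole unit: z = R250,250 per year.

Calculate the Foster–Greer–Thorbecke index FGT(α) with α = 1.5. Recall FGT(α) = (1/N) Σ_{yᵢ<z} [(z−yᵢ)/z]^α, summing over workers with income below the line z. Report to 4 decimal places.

0.0127

Incomes under z: R220,000, R225,000, R235,000 (q = 3 of N = 7).
Relative gaps: (250250−220000)/250250 = 0.1209; (250250−225000)/250250 = 0.1009; (250250−235000)/250250 = 0.0609.
Raised to α = 1.5: 0.04203; 0.03205; 0.01504.
Sum = 0.089120; FGT(1.5) = 0.089120 / 7 = 0.0127.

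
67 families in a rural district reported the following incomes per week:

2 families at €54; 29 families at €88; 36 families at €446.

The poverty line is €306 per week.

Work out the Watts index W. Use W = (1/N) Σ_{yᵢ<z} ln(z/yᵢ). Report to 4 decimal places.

0.5912

Below the line: 2×€54, 29×€88 (q = 31 of N = 67).
Log gaps: ln(306/54) = 1.7346 (×2); ln(306/88) = 1.2462 (×29).
W = 39.610402 / 67 = 0.5912.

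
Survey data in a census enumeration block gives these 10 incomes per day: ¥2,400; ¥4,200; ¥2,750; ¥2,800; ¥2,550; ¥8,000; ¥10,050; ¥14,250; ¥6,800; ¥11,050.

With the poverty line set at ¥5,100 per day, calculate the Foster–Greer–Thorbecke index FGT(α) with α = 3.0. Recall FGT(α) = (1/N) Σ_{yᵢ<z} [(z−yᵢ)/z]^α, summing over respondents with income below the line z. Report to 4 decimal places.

0.0468

Poor units: ¥2,400, ¥2,550, ¥2,750, ¥2,800, ¥4,200 (q = 5 of N = 10).
Normalized shortfalls: (5100−2400)/5100 = 0.5294; (5100−2550)/5100 = 0.5000; (5100−2750)/5100 = 0.4608; (5100−2800)/5100 = 0.4510; (5100−4200)/5100 = 0.1765.
Raised to α = 3.0: 0.14838; 0.12500; 0.09783; 0.09172; 0.00550.
Sum = 0.468434; FGT(3.0) = 0.468434 / 10 = 0.0468.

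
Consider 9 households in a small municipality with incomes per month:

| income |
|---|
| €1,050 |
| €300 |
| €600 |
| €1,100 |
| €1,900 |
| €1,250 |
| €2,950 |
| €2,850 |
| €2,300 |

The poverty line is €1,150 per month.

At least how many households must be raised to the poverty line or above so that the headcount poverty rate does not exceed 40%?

1

4 of the 9 households are poor, so H = 4/9 = 0.444.
A headcount ratio of at most 40% allows at most ⌊0.40 × 9⌋ = 3 poor households.
So at least 4 − 3 = 1 must be lifted.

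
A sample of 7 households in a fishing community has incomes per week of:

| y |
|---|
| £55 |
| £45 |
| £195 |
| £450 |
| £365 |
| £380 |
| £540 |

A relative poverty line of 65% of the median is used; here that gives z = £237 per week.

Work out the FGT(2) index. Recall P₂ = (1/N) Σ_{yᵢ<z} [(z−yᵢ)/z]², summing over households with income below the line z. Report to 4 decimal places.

0.1825

Poor units: £45, £55, £195 (q = 3 of N = 7).
Shortfall ratios: (237−45)/237 = 0.8101; (237−55)/237 = 0.7679; (237−195)/237 = 0.1772.
Squared: 0.6563; 0.5897; 0.0314.
Sum = 1.277431; P₂ = 1.277431 / 7 = 0.1825.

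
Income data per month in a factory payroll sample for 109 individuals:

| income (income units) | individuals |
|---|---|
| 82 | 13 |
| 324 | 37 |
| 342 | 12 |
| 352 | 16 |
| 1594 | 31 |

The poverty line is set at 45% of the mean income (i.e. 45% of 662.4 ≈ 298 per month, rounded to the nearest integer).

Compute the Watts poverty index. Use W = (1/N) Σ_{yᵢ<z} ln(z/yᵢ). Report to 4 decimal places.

0.1539

Below z: 13×82 (q = 13 of N = 109).
ln(z/y) terms: ln(298/82) = 1.2904 (×13).
W = 16.774865 / 109 = 0.1539.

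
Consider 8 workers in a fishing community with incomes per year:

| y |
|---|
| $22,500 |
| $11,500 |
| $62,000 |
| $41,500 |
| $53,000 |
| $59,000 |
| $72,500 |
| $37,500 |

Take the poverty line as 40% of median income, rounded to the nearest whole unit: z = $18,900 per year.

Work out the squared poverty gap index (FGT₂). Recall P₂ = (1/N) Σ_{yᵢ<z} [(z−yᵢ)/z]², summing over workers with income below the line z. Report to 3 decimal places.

0.019

Incomes under z: $11,500 (q = 1 of N = 8).
Relative gaps: (18900−11500)/18900 = 0.3915.
Squared: 0.1533.
Sum = 0.153299; P₂ = 0.153299 / 8 = 0.019.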